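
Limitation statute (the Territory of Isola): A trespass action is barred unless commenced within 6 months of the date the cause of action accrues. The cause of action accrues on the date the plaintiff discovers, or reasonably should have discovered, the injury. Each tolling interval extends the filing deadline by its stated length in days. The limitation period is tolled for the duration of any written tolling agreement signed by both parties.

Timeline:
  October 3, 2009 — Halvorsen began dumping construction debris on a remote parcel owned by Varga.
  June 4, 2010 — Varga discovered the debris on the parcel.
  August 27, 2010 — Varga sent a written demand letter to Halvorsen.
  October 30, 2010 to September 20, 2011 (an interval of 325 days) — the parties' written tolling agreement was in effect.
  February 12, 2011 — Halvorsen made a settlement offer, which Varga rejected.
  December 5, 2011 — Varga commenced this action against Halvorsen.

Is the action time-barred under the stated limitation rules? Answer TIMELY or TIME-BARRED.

TIME-BARRED

Accrual is tied to discovery, so the period began on June 4, 2010 rather than on October 3, 2009 when the act occurred.
6 months from June 4, 2010 is December 4, 2010.
The period was tolled for 325 days by the written tolling agreement (October 30, 2010 to September 20, 2011), pushing the deadline to October 25, 2011.
The other events in the timeline have no effect on the limitation period under the stated rules.
Filing on December 5, 2011 missed the October 25, 2011 deadline — the action is time-barred.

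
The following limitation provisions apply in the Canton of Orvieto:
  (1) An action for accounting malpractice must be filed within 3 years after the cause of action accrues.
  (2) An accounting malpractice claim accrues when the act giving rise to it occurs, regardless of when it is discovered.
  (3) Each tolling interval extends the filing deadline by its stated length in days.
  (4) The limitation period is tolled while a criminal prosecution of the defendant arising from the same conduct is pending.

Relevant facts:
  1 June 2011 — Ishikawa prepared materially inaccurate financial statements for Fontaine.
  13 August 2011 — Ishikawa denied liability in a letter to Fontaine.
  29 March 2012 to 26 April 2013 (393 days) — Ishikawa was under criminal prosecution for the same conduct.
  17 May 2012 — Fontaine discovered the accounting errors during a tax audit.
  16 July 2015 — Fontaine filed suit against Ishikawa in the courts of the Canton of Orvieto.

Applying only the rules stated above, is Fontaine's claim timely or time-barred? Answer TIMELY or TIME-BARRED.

Because the rule ties accrual to occurrence, the claim accrued on 1 June 2011, not on the 17 May 2012 discovery date.
The untolled deadline — 3 years after 1 June 2011 — is 1 June 2014.
Because the pending criminal prosecution ran from 29 March 2012 to 26 April 2013, the deadline is extended by 393 days to 29 June 2015.
None of the other events listed affects the running of the period under the stated rules.
The 16 July 2015 filing falls after the 29 June 2015 deadline; the claim is time-barred.

TIME-BARRED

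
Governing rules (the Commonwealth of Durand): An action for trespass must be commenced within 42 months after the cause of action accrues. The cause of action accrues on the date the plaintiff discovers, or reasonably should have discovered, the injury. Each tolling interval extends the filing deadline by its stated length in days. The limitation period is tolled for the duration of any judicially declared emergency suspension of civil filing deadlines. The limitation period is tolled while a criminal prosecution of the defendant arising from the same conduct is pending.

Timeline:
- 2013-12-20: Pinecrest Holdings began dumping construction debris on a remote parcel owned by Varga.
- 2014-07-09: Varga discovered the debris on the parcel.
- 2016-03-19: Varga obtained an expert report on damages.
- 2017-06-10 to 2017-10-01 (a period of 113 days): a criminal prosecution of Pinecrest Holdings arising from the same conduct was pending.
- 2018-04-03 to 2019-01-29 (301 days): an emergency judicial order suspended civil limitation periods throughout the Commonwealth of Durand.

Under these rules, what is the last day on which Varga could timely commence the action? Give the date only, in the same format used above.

Accrual is tied to discovery, so the period began on 2014-07-09 rather than on 2013-12-20 when the act occurred.
42 months from 2014-07-09 is 2018-01-09.
The period was tolled for 113 days by the pending criminal prosecution (2017-06-10 to 2017-10-01), pushing the deadline to 2018-05-02.
The emergency suspension of filing deadlines from 2018-04-03 to 2019-01-29 tolled the period for 301 days, extending the deadline to 2019-02-27.
The other events in the timeline have no effect on the limitation period under the stated rules.

2019-02-27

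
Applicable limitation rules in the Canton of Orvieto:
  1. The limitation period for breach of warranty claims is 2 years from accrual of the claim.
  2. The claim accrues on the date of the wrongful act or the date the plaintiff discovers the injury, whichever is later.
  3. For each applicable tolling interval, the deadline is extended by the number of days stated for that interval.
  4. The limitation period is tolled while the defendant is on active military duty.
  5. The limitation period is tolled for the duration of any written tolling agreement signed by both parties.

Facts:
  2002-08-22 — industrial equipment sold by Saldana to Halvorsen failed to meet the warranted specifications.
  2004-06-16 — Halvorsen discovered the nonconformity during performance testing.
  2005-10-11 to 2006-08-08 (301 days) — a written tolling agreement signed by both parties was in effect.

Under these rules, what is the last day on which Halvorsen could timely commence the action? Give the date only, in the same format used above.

Taking the later of the act (2002-08-22) and discovery (2004-06-16), the claim accrued on 2004-06-16.
The untolled deadline — 2 years after 2004-06-16 — is 2006-06-16.
Because the written tolling agreement ran from 2005-10-11 to 2006-08-08, the deadline is extended by 301 days to 2007-04-13.

2007-04-13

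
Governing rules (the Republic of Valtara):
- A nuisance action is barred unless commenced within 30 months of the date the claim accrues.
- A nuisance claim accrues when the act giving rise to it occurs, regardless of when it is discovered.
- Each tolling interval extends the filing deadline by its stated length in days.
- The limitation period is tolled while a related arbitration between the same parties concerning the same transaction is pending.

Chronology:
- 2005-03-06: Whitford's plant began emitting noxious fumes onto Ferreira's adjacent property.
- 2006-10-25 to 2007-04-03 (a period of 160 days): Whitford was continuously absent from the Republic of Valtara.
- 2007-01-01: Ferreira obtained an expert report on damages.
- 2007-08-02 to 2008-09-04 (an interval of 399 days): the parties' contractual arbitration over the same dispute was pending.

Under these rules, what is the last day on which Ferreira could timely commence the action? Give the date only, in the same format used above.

The claim accrued on 2005-03-06, the date of the act.
The untolled deadline — 30 months after 2005-03-06 — is 2007-09-06.
Because the pending related arbitration ran from 2007-08-02 to 2008-09-04, the deadline is extended by 399 days to 2008-10-09.
No stated provision tolls the period for the defendant's absence, so the interval from 2006-10-25 to 2007-04-03 has no effect on the deadline.
Nothing else in the chronology tolls or restarts the period.

2008-10-09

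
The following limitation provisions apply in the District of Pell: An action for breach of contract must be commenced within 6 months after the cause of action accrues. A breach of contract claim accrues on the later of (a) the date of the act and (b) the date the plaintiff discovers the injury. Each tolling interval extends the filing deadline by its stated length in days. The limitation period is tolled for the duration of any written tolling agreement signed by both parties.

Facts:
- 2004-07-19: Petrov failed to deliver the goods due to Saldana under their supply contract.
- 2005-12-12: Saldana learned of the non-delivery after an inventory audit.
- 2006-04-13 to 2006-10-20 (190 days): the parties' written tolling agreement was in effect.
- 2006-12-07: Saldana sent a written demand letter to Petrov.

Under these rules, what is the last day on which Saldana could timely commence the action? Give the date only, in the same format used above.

Taking the later of the act (2004-07-19) and discovery (2005-12-12), the claim accrued on 2005-12-12.
6 months from 2005-12-12 is 2006-06-12.
The written tolling agreement from 2006-04-13 to 2006-10-20 tolled the period for 190 days, extending the deadline to 2006-12-19.
None of the other events listed affects the running of the period under the stated rules.

2006-12-19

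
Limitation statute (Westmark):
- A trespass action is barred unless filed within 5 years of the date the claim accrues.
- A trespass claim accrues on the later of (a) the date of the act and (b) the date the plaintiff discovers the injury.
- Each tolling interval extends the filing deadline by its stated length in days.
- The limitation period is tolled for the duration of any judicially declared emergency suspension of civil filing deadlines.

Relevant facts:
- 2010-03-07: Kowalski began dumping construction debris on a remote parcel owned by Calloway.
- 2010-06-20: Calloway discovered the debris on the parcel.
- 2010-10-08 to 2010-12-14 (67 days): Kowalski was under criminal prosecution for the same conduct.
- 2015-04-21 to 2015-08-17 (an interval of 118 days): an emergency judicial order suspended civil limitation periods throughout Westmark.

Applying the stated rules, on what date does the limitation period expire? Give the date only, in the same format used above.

Taking the later of the act (2010-03-07) and discovery (2010-06-20), the claim accrued on 2010-06-20.
Adding the 5 years base period to 2010-06-20 gives a deadline of 2015-06-20, before any tolling.
Because the emergency suspension of filing deadlines ran from 2015-04-21 to 2015-08-17, the deadline is extended by 118 days to 2015-10-16.
The pending criminal prosecution from 2010-10-08 to 2010-12-14 does not toll the period, because no stated rule makes a criminal prosecution a tolling event.

2015-10-16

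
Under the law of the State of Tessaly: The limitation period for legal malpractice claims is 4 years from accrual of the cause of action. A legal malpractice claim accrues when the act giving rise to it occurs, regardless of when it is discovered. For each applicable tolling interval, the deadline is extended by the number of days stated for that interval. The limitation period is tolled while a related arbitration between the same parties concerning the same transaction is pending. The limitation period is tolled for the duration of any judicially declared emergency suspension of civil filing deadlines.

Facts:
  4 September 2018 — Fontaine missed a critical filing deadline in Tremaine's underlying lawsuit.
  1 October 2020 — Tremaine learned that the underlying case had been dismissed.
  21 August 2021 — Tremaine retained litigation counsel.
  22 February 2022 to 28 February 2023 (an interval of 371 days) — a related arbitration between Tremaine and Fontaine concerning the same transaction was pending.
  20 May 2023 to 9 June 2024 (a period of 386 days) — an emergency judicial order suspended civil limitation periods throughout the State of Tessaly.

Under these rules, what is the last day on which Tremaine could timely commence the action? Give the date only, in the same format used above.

The claim accrued on 4 September 2018, when the wrongful act occurred; under the stated occurrence rule the 1 October 2020 discovery does not delay accrual.
The untolled deadline — 4 years after 4 September 2018 — is 4 September 2022.
The pending related arbitration from 22 February 2022 to 28 February 2023 tolled the period for 371 days, extending the deadline to 10 September 2023.
Because the emergency suspension of filing deadlines ran from 20 May 2023 to 9 June 2024, the deadline is extended by 386 days to 30 September 2024.
The other events in the timeline have no effect on the limitation period under the stated rules.

30 September 2024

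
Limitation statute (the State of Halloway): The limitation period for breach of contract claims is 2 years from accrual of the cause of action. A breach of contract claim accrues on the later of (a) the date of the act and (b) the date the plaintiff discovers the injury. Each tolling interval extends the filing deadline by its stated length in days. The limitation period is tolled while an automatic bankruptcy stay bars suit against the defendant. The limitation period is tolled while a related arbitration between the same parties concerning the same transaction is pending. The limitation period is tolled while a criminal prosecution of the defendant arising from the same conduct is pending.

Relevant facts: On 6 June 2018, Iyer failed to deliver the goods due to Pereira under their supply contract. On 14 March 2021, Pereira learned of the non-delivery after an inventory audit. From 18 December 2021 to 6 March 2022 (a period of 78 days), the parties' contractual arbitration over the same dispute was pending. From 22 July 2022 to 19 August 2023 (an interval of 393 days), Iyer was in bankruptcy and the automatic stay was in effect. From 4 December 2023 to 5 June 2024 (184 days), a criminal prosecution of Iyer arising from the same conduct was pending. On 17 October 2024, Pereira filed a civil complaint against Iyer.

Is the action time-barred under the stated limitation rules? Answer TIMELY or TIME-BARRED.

TIMELY

Taking the later of the act (6 June 2018) and discovery (14 March 2021), the claim accrued on 14 March 2021.
The untolled deadline — 2 years after 14 March 2021 — is 14 March 2023.
The period was tolled for 78 days by the pending related arbitration (18 December 2021 to 6 March 2022), pushing the deadline to 31 May 2023.
The automatic bankruptcy stay from 22 July 2022 to 19 August 2023 tolled the period for 393 days, extending the deadline to 27 June 2024.
Because the pending criminal prosecution ran from 4 December 2023 to 5 June 2024, the deadline is extended by 184 days to 28 December 2024.
The 17 October 2024 filing precedes the 28 December 2024 deadline; the claim is timely.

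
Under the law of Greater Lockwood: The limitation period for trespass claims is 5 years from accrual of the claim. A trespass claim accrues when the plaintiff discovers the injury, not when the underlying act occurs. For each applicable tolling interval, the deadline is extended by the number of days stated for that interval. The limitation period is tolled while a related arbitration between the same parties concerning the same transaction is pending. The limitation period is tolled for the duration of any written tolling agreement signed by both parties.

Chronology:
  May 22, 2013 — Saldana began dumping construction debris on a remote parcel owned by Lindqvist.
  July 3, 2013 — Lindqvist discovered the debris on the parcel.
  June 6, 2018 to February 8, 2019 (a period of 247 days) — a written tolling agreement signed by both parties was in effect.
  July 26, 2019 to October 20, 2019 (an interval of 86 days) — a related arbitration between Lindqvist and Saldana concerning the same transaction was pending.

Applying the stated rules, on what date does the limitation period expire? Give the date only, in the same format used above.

The claim did not accrue until Lindqvist discovered the injury on July 3, 2013; the May 22, 2013 act date does not start the clock under the stated rule.
Adding the 5 years base period to July 3, 2013 gives a deadline of July 3, 2018, before any tolling.
The written tolling agreement from June 6, 2018 to February 8, 2019 tolled the period for 247 days, extending the deadline to March 7, 2019.
By the time the pending related arbitration began on July 26, 2019, the limitation period had already expired on March 7, 2019; that interval cannot revive it.

March 7, 2019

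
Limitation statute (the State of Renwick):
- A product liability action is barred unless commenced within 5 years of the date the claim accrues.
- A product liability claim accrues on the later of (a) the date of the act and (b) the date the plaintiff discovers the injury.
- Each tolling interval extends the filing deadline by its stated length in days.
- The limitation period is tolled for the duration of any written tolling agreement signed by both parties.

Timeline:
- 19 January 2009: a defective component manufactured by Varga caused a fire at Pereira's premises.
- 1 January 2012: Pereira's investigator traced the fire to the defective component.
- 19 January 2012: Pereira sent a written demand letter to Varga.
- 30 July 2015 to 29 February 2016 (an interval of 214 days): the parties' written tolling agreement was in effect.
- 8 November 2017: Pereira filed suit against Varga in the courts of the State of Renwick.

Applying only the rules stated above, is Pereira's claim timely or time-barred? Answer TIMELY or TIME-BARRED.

TIME-BARRED

The claim accrued on 1 January 2012 — the later of the 19 January 2009 act and the 1 January 2012 discovery.
The untolled deadline — 5 years after 1 January 2012 — is 1 January 2017.
Because the written tolling agreement ran from 30 July 2015 to 29 February 2016, the deadline is extended by 214 days to 3 August 2017.
The other events in the timeline have no effect on the limitation period under the stated rules.
Filing on 8 November 2017 missed the 3 August 2017 deadline — the action is time-barred.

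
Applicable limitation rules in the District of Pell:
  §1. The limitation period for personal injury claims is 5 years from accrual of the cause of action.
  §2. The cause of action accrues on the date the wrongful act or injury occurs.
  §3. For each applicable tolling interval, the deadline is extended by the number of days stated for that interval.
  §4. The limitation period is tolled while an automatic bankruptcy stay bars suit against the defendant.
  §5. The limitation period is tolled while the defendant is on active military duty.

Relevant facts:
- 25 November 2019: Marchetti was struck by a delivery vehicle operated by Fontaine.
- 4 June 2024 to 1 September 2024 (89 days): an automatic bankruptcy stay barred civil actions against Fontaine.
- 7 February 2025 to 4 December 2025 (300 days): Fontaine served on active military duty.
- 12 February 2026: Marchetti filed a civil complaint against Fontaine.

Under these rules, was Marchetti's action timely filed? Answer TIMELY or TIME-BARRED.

TIME-BARRED

The claim accrued on 25 November 2019, when the wrongful act occurred.
The untolled deadline — 5 years after 25 November 2019 — is 25 November 2024.
The automatic bankruptcy stay from 4 June 2024 to 1 September 2024 tolled the period for 89 days, extending the deadline to 22 February 2025.
Because the defendant's active military service ran from 7 February 2025 to 4 December 2025, the deadline is extended by 300 days to 19 December 2025.
The 12 February 2026 filing falls after the 19 December 2025 deadline; the claim is time-barred.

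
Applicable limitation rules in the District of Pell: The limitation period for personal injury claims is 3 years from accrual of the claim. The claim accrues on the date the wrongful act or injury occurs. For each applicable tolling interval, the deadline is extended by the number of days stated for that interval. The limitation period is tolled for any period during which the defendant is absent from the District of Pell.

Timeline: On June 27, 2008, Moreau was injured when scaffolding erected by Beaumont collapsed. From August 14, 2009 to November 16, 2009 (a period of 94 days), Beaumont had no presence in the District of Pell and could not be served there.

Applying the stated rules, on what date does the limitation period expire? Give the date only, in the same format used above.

The claim accrued on June 27, 2008, the date of the act.
Adding the 3 years base period to June 27, 2008 gives a deadline of June 27, 2011, before any tolling.
The defendant's absence from the jurisdiction from August 14, 2009 to November 16, 2009 tolled the period for 94 days, extending the deadline to September 29, 2011.

September 29, 2011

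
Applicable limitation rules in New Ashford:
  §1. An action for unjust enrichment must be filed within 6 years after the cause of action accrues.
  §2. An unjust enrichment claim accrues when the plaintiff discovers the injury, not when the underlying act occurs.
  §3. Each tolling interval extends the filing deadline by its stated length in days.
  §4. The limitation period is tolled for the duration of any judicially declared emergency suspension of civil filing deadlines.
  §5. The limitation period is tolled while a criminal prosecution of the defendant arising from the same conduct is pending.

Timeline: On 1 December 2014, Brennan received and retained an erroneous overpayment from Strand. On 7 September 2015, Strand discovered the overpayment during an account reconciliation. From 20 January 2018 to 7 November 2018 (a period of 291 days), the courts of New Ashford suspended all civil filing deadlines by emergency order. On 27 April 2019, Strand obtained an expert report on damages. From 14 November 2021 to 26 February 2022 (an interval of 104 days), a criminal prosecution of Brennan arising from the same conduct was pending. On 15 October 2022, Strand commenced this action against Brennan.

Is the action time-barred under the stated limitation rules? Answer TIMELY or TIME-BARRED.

Accrual is tied to discovery, so the period began on 7 September 2015 rather than on 1 December 2014 when the act occurred.
The untolled deadline — 6 years after 7 September 2015 — is 7 September 2021.
The emergency suspension of filing deadlines from 20 January 2018 to 7 November 2018 tolled the period for 291 days, extending the deadline to 25 June 2022.
The pending criminal prosecution from 14 November 2021 to 26 February 2022 tolled the period for 104 days, extending the deadline to 7 October 2022.
The other events in the timeline have no effect on the limitation period under the stated rules.
Filing on 15 October 2022 missed the 7 October 2022 deadline — the action is time-barred.

TIME-BARRED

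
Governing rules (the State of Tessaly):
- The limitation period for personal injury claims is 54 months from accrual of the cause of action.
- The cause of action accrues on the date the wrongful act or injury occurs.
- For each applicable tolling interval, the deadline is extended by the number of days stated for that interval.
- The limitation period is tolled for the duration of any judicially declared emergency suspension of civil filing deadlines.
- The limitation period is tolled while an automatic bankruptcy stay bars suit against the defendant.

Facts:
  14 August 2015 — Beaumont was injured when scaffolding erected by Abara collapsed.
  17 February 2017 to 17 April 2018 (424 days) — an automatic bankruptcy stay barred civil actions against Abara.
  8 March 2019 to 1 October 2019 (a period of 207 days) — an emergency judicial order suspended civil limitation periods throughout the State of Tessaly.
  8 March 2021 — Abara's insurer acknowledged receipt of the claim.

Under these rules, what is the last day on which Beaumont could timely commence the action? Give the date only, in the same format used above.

6 November 2021

The cause of action accrued on 14 August 2015, the date of the act.
54 months from 14 August 2015 is 14 February 2020.
The period was tolled for 424 days by the automatic bankruptcy stay (17 February 2017 to 17 April 2018), pushing the deadline to 13 April 2021.
The period was tolled for 207 days by the emergency suspension of filing deadlines (8 March 2019 to 1 October 2019), pushing the deadline to 6 November 2021.
Nothing else in the chronology tolls or restarts the period.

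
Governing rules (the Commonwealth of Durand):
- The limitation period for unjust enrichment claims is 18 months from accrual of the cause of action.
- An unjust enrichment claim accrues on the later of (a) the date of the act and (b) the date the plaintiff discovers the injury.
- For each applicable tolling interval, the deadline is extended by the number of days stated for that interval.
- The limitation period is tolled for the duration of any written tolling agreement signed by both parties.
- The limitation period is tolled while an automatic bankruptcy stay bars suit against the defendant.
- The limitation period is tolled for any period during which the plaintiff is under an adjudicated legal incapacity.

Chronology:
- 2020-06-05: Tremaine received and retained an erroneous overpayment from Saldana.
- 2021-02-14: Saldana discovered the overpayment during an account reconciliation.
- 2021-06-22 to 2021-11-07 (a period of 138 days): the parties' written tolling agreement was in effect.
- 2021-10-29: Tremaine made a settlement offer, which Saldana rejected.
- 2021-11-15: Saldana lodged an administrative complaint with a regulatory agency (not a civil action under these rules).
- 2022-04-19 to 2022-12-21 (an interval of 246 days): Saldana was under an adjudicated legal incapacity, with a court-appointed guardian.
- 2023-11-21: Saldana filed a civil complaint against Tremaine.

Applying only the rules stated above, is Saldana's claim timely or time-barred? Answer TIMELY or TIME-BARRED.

TIME-BARRED

The claim accrued on 2021-02-14 — the later of the 2020-06-05 act and the 2021-02-14 discovery.
18 months from 2021-02-14 is 2022-08-14.
The period was tolled for 138 days by the written tolling agreement (2021-06-22 to 2021-11-07), pushing the deadline to 2022-12-30.
The plaintiff's legal incapacity from 2022-04-19 to 2022-12-21 tolled the period for 246 days, extending the deadline to 2023-09-02.
The other events in the timeline have no effect on the limitation period under the stated rules.
Filing on 2023-11-21 missed the 2023-09-02 deadline — the action is time-barred.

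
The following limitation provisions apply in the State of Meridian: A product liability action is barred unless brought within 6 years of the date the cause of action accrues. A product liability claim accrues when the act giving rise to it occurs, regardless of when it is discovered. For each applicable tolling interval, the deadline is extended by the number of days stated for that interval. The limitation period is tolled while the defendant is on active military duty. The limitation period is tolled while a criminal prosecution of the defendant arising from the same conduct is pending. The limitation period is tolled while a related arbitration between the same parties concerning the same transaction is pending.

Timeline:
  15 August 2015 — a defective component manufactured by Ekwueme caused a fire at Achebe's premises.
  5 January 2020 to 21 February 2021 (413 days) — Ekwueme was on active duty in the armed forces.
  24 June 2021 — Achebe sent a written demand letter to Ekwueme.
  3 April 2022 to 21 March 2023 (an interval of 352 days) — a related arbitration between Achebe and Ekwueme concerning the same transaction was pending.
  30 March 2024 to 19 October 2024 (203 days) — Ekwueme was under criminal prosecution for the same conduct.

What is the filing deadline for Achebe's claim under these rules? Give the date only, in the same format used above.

The claim accrued on 15 August 2015, when the wrongful act occurred.
6 years from 15 August 2015 is 15 August 2021.
Because the defendant's active military service ran from 5 January 2020 to 21 February 2021, the deadline is extended by 413 days to 2 October 2022.
The period was tolled for 352 days by the pending related arbitration (3 April 2022 to 21 March 2023), pushing the deadline to 19 September 2023.
The pending criminal prosecution from 30 March 2024 to 19 October 2024 began after the period had already run on 19 September 2023, so it has no tolling effect.
Nothing else in the chronology tolls or restarts the period.

19 September 2023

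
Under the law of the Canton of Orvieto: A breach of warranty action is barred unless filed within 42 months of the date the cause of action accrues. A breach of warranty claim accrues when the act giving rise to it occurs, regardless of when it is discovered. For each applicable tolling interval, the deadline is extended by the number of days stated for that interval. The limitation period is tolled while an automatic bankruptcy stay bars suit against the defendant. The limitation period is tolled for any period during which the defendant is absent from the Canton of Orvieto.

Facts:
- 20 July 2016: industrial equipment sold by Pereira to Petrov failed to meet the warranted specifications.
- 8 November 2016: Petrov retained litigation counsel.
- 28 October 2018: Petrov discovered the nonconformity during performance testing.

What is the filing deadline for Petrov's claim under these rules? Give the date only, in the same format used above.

Accrual is governed by the date of the act, so the period began to run on 20 July 2016; the later discovery on 28 October 2018 is irrelevant under the stated rule.
Adding the 42 months base period to 20 July 2016 gives a deadline of 20 January 2020, before any tolling.
None of the other events listed affects the running of the period under the stated rules.

20 January 2020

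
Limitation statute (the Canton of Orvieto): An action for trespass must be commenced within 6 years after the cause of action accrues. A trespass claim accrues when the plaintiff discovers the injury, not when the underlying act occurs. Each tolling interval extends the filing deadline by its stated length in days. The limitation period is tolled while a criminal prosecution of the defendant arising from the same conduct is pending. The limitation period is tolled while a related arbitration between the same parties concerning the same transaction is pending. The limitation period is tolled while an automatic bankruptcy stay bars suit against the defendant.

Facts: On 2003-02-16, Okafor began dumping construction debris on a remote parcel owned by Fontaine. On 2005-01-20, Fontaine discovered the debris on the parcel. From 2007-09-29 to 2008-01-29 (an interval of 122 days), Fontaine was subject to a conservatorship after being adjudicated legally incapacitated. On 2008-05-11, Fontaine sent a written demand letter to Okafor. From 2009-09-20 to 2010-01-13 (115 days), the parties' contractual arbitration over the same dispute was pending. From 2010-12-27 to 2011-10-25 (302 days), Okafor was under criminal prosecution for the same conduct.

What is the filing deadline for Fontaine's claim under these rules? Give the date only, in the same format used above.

Accrual is tied to discovery, so the period began on 2005-01-20 rather than on 2003-02-16 when the act occurred.
The untolled deadline — 6 years after 2005-01-20 — is 2011-01-20.
The period was tolled for 115 days by the pending related arbitration (2009-09-20 to 2010-01-13), pushing the deadline to 2011-05-15.
The pending criminal prosecution from 2010-12-27 to 2011-10-25 tolled the period for 302 days, extending the deadline to 2012-03-12.
No stated provision tolls the period for the plaintiff's incapacity, so the interval from 2007-09-29 to 2008-01-29 has no effect on the deadline.
The other events in the timeline have no effect on the limitation period under the stated rules.

2012-03-12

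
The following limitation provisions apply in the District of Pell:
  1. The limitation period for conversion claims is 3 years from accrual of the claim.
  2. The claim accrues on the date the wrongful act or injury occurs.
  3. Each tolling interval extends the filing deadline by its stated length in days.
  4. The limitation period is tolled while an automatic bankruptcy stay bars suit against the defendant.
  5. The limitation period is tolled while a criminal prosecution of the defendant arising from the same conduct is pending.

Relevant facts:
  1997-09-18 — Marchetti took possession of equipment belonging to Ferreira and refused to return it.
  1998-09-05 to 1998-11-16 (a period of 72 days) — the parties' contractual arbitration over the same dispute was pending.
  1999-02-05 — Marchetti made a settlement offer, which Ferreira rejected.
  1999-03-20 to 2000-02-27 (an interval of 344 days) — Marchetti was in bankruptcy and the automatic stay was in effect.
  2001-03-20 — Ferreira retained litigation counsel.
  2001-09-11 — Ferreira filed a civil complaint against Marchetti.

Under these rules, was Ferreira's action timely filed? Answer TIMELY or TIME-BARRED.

The claim accrued on 1997-09-18, when the wrongful act occurred.
3 years from 1997-09-18 is 2000-09-18.
Because the automatic bankruptcy stay ran from 1999-03-20 to 2000-02-27, the deadline is extended by 344 days to 2001-08-28.
Although a pending arbitration ran from 1998-09-05 to 1998-11-16, the stated rules do not make that a tolling event, so it is disregarded.
Nothing else in the chronology tolls or restarts the period.
The 2001-09-11 filing falls after the 2001-08-28 deadline; the claim is time-barred.

TIME-BARRED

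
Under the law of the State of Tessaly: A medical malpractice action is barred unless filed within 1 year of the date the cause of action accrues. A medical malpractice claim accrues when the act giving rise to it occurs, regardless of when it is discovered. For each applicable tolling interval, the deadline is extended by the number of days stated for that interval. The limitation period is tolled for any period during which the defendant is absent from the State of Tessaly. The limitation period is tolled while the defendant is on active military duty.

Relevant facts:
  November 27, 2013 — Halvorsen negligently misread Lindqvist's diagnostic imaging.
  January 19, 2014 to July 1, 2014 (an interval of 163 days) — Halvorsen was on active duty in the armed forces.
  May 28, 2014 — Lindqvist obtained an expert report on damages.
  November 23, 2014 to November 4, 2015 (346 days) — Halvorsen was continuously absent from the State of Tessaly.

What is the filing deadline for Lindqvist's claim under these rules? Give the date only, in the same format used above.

April 19, 2016

The claim accrued on November 27, 2013, when the wrongful act occurred.
Adding the 1 year base period to November 27, 2013 gives a deadline of November 27, 2014, before any tolling.
The defendant's active military service from January 19, 2014 to July 1, 2014 tolled the period for 163 days, extending the deadline to May 9, 2015.
The period was tolled for 346 days by the defendant's absence from the jurisdiction (November 23, 2014 to November 4, 2015), pushing the deadline to April 19, 2016.
None of the other events listed affects the running of the period under the stated rules.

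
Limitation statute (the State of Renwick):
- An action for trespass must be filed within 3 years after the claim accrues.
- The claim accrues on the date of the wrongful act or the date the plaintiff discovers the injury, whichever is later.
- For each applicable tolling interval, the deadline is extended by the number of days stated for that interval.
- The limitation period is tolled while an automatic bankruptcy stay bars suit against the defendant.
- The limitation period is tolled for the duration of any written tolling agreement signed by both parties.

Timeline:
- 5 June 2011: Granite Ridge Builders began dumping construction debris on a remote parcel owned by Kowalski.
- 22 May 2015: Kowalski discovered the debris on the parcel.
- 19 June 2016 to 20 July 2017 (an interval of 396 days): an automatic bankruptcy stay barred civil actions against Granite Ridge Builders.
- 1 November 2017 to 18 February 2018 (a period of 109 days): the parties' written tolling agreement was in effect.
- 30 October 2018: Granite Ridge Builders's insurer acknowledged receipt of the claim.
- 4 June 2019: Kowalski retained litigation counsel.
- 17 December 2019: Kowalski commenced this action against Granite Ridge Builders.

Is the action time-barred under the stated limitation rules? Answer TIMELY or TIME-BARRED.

Taking the later of the act (5 June 2011) and discovery (22 May 2015), the claim accrued on 22 May 2015.
Adding the 3 years base period to 22 May 2015 gives a deadline of 22 May 2018, before any tolling.
The period was tolled for 396 days by the automatic bankruptcy stay (19 June 2016 to 20 July 2017), pushing the deadline to 22 June 2019.
Because the written tolling agreement ran from 1 November 2017 to 18 February 2018, the deadline is extended by 109 days to 9 October 2019.
None of the other events listed affects the running of the period under the stated rules.
Filing on 17 December 2019 missed the 9 October 2019 deadline — the action is time-barred.

TIME-BARRED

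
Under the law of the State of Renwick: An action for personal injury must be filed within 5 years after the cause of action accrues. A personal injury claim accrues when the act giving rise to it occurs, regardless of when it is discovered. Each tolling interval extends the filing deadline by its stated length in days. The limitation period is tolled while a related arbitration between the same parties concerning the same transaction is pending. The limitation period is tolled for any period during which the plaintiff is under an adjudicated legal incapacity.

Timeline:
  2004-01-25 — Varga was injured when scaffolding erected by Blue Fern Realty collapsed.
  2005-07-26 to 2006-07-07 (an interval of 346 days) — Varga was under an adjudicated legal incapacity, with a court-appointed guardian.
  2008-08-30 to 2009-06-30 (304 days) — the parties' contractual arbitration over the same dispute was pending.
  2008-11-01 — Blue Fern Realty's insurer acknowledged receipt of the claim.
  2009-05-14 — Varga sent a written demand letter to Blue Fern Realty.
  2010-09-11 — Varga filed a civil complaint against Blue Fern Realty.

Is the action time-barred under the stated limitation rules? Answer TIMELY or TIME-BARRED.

The cause of action accrued on 2004-01-25, the date of the act.
The untolled deadline — 5 years after 2004-01-25 — is 2009-01-25.
Because the plaintiff's legal incapacity ran from 2005-07-26 to 2006-07-07, the deadline is extended by 346 days to 2010-01-06.
The period was tolled for 304 days by the pending related arbitration (2008-08-30 to 2009-06-30), pushing the deadline to 2010-11-06.
None of the other events listed affects the running of the period under the stated rules.
Varga filed on 2010-09-11, before the 2010-11-06 deadline, so the action is timely.

TIMELY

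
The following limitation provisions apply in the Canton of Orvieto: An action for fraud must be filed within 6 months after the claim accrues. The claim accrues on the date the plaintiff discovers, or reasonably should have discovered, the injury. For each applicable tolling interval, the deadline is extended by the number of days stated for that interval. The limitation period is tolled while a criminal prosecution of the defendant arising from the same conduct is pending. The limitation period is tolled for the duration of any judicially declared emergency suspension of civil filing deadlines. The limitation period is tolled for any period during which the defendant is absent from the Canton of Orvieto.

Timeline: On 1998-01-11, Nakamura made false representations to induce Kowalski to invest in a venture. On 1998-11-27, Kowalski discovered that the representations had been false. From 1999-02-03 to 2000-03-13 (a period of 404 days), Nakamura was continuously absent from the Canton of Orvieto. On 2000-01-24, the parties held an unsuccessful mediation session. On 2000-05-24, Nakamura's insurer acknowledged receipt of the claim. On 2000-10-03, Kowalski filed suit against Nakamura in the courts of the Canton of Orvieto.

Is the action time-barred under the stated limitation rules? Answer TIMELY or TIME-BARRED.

Accrual is tied to discovery, so the period began on 1998-11-27 rather than on 1998-01-11 when the act occurred.
6 months from 1998-11-27 is 1999-05-27.
The period was tolled for 404 days by the defendant's absence from the jurisdiction (1999-02-03 to 2000-03-13), pushing the deadline to 2000-07-04.
Nothing else in the chronology tolls or restarts the period.
The 2000-10-03 filing falls after the 2000-07-04 deadline; the claim is time-barred.

TIME-BARRED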